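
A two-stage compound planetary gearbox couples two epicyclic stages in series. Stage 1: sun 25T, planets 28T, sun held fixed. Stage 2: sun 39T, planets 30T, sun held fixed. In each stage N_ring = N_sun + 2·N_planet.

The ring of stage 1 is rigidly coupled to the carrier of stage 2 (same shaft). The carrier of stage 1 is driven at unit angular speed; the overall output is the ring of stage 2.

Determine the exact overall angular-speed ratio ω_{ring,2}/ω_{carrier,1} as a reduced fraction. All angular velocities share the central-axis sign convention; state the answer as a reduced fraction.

Stage 1: N_ring = 25 + 2·28 = 81
Stage 1: 25(ω_s−ω_c) = −81(ω_r−ω_c),  ω_s=0, ω_c=1
Stage 1: ω_r = 1 − (25/81)(0−1) = 106/81
  ⇒ ω_r¹/ω_c¹ = 106/81
Stage 2: N_ring = 39 + 2·30 = 99
Stage 2: 39(ω_s−ω_c) = −99(ω_r−ω_c),  ω_s=0, ω_c=1
Stage 2: ω_r = 1 − (39/99)(0−1) = 46/33
  ⇒ ω_r²/ω_c² = 46/33
Coupling ω_c² = ω_r¹ ⇒ overall = 106/81 × 46/33 = 4876/2673

4876/2673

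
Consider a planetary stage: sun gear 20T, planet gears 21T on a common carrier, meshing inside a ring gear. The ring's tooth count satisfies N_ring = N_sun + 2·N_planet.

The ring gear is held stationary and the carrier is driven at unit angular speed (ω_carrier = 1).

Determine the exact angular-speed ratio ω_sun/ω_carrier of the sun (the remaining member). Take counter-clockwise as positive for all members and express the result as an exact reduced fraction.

41/10

N_ring = 20 + 2·21 = 62
20(ω_s−ω_c) = −62(ω_r−ω_c),  ω_r=0, ω_c=1
ω_s = 1 − (62/20)(0−1) = 41/10
ω_s/ω_c = 41/10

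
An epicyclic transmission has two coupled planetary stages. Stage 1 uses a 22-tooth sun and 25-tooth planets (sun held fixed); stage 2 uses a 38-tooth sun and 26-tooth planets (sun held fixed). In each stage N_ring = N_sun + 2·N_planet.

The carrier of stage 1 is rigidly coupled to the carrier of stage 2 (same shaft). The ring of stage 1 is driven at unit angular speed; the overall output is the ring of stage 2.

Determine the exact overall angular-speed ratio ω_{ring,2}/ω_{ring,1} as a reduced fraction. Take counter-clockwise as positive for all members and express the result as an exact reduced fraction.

Stage 1: N_ring = 22 + 2·25 = 72
Stage 1: 22(ω_s−ω_c) = −72(ω_r−ω_c),  ω_s=0, ω_r=1
Stage 1: 22(0−ω_c) = −72(1−ω_c)  ⇒  94ω_c = 72  ⇒  ω_c = 36/47
  ⇒ ω_c¹/ω_r¹ = 36/47
Stage 2: N_ring = 38 + 2·26 = 90
Stage 2: 38(ω_s−ω_c) = −90(ω_r−ω_c),  ω_s=0, ω_c=1
Stage 2: ω_r = 1 − (38/90)(0−1) = 64/45
  ⇒ ω_r²/ω_c² = 64/45
Coupling ω_c² = ω_c¹ ⇒ overall = 36/47 × 64/45 = 256/235

256/235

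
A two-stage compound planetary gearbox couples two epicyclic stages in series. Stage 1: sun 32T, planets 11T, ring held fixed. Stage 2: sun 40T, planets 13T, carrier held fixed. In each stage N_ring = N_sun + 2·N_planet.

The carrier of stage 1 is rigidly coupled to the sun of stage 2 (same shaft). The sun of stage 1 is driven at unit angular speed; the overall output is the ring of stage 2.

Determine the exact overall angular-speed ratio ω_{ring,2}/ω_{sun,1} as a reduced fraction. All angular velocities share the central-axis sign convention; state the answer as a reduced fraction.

Stage 1: N_ring = 32 + 2·11 = 54
Stage 1: 32(ω_s−ω_c) = −54(ω_r−ω_c),  ω_r=0, ω_s=1
Stage 1: 32(1−ω_c) = −54(0−ω_c)  ⇒  86ω_c = 32  ⇒  ω_c = 16/43
  ⇒ ω_c¹/ω_s¹ = 16/43
Stage 2: N_ring = 40 + 2·13 = 66
Stage 2: 40(ω_s−ω_c) = −66(ω_r−ω_c),  ω_c=0, ω_s=1
Stage 2: ω_r = 0 − (40/66)(1−0) = -20/33
  ⇒ ω_r²/ω_s² = -20/33
Coupling ω_s² = ω_c¹ ⇒ overall = 16/43 × -20/33 = -320/1419

-320/1419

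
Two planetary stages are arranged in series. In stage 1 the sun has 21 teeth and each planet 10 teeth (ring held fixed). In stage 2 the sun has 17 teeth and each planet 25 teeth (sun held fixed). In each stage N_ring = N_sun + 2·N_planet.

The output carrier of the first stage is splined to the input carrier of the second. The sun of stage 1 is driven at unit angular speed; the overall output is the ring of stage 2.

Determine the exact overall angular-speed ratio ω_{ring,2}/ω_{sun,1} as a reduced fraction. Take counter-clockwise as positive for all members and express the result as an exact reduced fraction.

882/2077

Stage 1: N_ring = 21 + 2·10 = 41
Stage 1: 21(ω_s−ω_c) = −41(ω_r−ω_c),  ω_r=0, ω_s=1
Stage 1: 21(1−ω_c) = −41(0−ω_c)  ⇒  62ω_c = 21  ⇒  ω_c = 21/62
  ⇒ ω_c¹/ω_s¹ = 21/62
Stage 2: N_ring = 17 + 2·25 = 67
Stage 2: 17(ω_s−ω_c) = −67(ω_r−ω_c),  ω_s=0, ω_c=1
Stage 2: ω_r = 1 − (17/67)(0−1) = 84/67
  ⇒ ω_r²/ω_c² = 84/67
Coupling ω_c² = ω_c¹ ⇒ overall = 21/62 × 84/67 = 882/2077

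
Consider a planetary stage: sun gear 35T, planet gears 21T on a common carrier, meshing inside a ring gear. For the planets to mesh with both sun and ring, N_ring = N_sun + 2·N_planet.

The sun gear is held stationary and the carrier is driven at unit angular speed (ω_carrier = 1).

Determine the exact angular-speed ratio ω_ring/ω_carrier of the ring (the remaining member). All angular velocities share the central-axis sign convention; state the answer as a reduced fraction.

N_ring = 35 + 2·21 = 77
35(ω_s−ω_c) = −77(ω_r−ω_c),  ω_s=0, ω_c=1
ω_r = 1 − (35/77)(0−1) = 16/11
ω_r/ω_c = 16/11

16/11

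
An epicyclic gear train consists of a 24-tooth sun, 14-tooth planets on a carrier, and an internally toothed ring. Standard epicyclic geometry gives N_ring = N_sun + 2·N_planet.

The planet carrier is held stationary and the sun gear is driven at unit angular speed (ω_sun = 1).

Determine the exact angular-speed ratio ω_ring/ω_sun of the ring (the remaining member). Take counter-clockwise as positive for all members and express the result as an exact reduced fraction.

-6/13

N_ring = 24 + 2·14 = 52
24(ω_s−ω_c) = −52(ω_r−ω_c),  ω_c=0, ω_s=1
ω_r = 0 − (24/52)(1−0) = -6/13
ω_r/ω_s = -6/13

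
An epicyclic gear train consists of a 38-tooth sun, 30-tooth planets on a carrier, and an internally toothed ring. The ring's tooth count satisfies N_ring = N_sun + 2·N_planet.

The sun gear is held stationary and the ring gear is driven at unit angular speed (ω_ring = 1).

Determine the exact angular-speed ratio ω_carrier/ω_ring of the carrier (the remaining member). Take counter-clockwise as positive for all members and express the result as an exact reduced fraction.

N_ring = 38 + 2·30 = 98
38(ω_s−ω_c) = −98(ω_r−ω_c),  ω_s=0, ω_r=1
38(0−ω_c) = −98(1−ω_c)  ⇒  136ω_c = 98  ⇒  ω_c = 49/68
ω_c/ω_r = 49/68

49/68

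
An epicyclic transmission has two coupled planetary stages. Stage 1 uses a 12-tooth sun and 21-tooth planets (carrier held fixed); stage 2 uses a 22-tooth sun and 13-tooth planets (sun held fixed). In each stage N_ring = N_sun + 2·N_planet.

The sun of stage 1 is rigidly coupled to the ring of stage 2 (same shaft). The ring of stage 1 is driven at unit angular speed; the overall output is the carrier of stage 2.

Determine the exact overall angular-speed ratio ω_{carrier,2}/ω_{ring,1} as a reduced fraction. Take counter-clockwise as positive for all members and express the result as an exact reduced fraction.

-108/35

Stage 1: N_ring = 12 + 2·21 = 54
Stage 1: 12(ω_s−ω_c) = −54(ω_r−ω_c),  ω_c=0, ω_r=1
Stage 1: ω_s = 0 − (54/12)(1−0) = -9/2
  ⇒ ω_s¹/ω_r¹ = -9/2
Stage 2: N_ring = 22 + 2·13 = 48
Stage 2: 22(ω_s−ω_c) = −48(ω_r−ω_c),  ω_s=0, ω_r=1
Stage 2: 22(0−ω_c) = −48(1−ω_c)  ⇒  70ω_c = 48  ⇒  ω_c = 24/35
  ⇒ ω_c²/ω_r² = 24/35
Coupling ω_r² = ω_s¹ ⇒ overall = -9/2 × 24/35 = -108/35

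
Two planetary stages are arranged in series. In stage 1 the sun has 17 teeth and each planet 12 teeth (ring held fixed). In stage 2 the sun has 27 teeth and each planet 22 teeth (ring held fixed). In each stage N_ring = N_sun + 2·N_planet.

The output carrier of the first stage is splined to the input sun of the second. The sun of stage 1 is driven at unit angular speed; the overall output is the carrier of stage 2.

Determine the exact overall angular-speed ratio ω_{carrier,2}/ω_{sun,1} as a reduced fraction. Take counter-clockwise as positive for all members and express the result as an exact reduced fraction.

459/5684

Stage 1: N_ring = 17 + 2·12 = 41
Stage 1: 17(ω_s−ω_c) = −41(ω_r−ω_c),  ω_r=0, ω_s=1
Stage 1: 17(1−ω_c) = −41(0−ω_c)  ⇒  58ω_c = 17  ⇒  ω_c = 17/58
  ⇒ ω_c¹/ω_s¹ = 17/58
Stage 2: N_ring = 27 + 2·22 = 71
Stage 2: 27(ω_s−ω_c) = −71(ω_r−ω_c),  ω_r=0, ω_s=1
Stage 2: 27(1−ω_c) = −71(0−ω_c)  ⇒  98ω_c = 27  ⇒  ω_c = 27/98
  ⇒ ω_c²/ω_s² = 27/98
Coupling ω_s² = ω_c¹ ⇒ overall = 17/58 × 27/98 = 459/5684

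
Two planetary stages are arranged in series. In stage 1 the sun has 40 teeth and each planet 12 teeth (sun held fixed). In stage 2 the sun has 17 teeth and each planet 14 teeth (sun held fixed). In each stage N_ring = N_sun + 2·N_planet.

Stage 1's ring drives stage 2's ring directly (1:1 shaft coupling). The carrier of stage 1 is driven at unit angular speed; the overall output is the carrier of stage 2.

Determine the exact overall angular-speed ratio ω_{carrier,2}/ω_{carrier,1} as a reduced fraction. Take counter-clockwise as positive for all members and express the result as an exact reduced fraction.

Stage 1: N_ring = 40 + 2·12 = 64
Stage 1: 40(ω_s−ω_c) = −64(ω_r−ω_c),  ω_s=0, ω_c=1
Stage 1: ω_r = 1 − (40/64)(0−1) = 13/8
  ⇒ ω_r¹/ω_c¹ = 13/8
Stage 2: N_ring = 17 + 2·14 = 45
Stage 2: 17(ω_s−ω_c) = −45(ω_r−ω_c),  ω_s=0, ω_r=1
Stage 2: 17(0−ω_c) = −45(1−ω_c)  ⇒  62ω_c = 45  ⇒  ω_c = 45/62
  ⇒ ω_c²/ω_r² = 45/62
Coupling ω_r² = ω_r¹ ⇒ overall = 13/8 × 45/62 = 585/496

585/496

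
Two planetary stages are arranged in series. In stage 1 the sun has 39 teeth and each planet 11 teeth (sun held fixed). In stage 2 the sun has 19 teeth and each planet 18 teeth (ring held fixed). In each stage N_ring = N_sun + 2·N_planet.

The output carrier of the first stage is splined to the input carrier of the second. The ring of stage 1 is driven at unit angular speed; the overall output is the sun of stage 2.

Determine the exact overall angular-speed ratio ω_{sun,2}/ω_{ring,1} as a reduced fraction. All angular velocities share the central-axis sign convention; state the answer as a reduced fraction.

Stage 1: N_ring = 39 + 2·11 = 61
Stage 1: 39(ω_s−ω_c) = −61(ω_r−ω_c),  ω_s=0, ω_r=1
Stage 1: 39(0−ω_c) = −61(1−ω_c)  ⇒  100ω_c = 61  ⇒  ω_c = 61/100
  ⇒ ω_c¹/ω_r¹ = 61/100
Stage 2: N_ring = 19 + 2·18 = 55
Stage 2: 19(ω_s−ω_c) = −55(ω_r−ω_c),  ω_r=0, ω_c=1
Stage 2: ω_s = 1 − (55/19)(0−1) = 74/19
  ⇒ ω_s²/ω_c² = 74/19
Coupling ω_c² = ω_c¹ ⇒ overall = 61/100 × 74/19 = 2257/950

2257/950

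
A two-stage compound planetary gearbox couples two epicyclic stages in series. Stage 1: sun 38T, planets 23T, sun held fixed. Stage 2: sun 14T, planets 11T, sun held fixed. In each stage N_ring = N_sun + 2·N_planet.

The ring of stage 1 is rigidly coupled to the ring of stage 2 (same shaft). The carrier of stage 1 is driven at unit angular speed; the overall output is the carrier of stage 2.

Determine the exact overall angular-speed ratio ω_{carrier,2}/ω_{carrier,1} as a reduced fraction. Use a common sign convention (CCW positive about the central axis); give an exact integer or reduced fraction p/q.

Stage 1: N_ring = 38 + 2·23 = 84
Stage 1: 38(ω_s−ω_c) = −84(ω_r−ω_c),  ω_s=0, ω_c=1
Stage 1: ω_r = 1 − (38/84)(0−1) = 61/42
  ⇒ ω_r¹/ω_c¹ = 61/42
Stage 2: N_ring = 14 + 2·11 = 36
Stage 2: 14(ω_s−ω_c) = −36(ω_r−ω_c),  ω_s=0, ω_r=1
Stage 2: 14(0−ω_c) = −36(1−ω_c)  ⇒  50ω_c = 36  ⇒  ω_c = 18/25
  ⇒ ω_c²/ω_r² = 18/25
Coupling ω_r² = ω_r¹ ⇒ overall = 61/42 × 18/25 = 183/175

183/175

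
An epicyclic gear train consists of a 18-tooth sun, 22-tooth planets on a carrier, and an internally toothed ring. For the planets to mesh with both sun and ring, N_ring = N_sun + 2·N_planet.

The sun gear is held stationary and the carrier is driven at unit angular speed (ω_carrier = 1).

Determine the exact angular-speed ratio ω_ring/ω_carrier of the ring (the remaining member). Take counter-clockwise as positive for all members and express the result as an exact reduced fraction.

N_ring = 18 + 2·22 = 62
18(ω_s−ω_c) = −62(ω_r−ω_c),  ω_s=0, ω_c=1
ω_r = 1 − (18/62)(0−1) = 40/31
ω_r/ω_c = 40/31

40/31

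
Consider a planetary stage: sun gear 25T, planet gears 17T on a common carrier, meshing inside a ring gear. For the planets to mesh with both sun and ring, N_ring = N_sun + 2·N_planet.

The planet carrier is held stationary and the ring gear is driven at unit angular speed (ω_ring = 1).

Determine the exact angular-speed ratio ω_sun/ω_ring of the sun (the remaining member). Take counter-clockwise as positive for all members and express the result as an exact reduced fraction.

N_ring = 25 + 2·17 = 59
25(ω_s−ω_c) = −59(ω_r−ω_c),  ω_c=0, ω_r=1
ω_s = 0 − (59/25)(1−0) = -59/25
ω_s/ω_r = -59/25

-59/25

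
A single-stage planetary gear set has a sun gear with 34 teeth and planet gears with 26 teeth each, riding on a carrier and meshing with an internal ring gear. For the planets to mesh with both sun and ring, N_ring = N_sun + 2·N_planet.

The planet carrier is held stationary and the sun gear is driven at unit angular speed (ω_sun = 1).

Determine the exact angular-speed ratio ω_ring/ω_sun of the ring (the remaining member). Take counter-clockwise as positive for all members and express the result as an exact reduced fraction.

N_ring = 34 + 2·26 = 86
34(ω_s−ω_c) = −86(ω_r−ω_c),  ω_c=0, ω_s=1
ω_r = 0 − (34/86)(1−0) = -17/43
ω_r/ω_s = -17/43

-17/43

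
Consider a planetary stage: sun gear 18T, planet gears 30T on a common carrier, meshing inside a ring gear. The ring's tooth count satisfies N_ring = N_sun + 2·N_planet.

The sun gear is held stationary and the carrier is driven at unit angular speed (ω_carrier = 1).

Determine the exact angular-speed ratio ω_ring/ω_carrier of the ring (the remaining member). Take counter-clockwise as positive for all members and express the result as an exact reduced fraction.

16/13

N_ring = 18 + 2·30 = 78
18(ω_s−ω_c) = −78(ω_r−ω_c),  ω_s=0, ω_c=1
ω_r = 1 − (18/78)(0−1) = 16/13
ω_r/ω_c = 16/13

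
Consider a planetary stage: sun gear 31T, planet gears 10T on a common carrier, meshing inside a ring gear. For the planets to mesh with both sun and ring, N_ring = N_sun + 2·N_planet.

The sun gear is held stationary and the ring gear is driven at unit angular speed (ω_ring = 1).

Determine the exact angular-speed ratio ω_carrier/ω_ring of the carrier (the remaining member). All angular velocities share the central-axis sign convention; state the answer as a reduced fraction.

N_ring = 31 + 2·10 = 51
31(ω_s−ω_c) = −51(ω_r−ω_c),  ω_s=0, ω_r=1
31(0−ω_c) = −51(1−ω_c)  ⇒  82ω_c = 51  ⇒  ω_c = 51/82
ω_c/ω_r = 51/82

51/82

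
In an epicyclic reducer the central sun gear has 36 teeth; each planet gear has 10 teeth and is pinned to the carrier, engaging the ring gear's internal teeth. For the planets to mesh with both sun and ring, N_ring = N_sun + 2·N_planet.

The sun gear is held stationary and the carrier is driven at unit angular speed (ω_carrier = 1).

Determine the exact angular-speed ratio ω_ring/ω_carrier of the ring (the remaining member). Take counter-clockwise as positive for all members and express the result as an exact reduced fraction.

23/14

N_ring = 36 + 2·10 = 56
36(ω_s−ω_c) = −56(ω_r−ω_c),  ω_s=0, ω_c=1
ω_r = 1 − (36/56)(0−1) = 23/14
ω_r/ω_c = 23/14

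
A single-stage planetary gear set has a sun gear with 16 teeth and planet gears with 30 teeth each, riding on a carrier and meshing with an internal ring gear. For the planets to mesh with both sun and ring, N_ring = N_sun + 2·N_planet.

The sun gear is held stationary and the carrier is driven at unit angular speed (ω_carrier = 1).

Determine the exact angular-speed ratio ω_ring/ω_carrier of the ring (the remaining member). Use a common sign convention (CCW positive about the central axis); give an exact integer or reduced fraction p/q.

23/19

N_ring = 16 + 2·30 = 76
16(ω_s−ω_c) = −76(ω_r−ω_c),  ω_s=0, ω_c=1
ω_r = 1 − (16/76)(0−1) = 23/19
ω_r/ω_c = 23/19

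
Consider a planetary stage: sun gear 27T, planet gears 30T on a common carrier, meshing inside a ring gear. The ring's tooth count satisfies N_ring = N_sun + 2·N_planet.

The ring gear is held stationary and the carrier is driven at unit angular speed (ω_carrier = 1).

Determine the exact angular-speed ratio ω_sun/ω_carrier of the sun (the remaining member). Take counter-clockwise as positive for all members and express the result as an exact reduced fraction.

N_ring = 27 + 2·30 = 87
27(ω_s−ω_c) = −87(ω_r−ω_c),  ω_r=0, ω_c=1
ω_s = 1 − (87/27)(0−1) = 38/9
ω_s/ω_c = 38/9

38/9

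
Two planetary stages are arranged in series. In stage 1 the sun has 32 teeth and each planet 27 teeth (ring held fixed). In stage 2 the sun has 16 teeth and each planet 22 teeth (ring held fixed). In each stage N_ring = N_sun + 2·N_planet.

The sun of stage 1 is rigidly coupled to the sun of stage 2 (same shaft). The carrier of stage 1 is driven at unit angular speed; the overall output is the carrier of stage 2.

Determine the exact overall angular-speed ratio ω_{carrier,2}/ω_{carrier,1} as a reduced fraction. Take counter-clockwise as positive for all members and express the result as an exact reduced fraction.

59/76

Stage 1: N_ring = 32 + 2·27 = 86
Stage 1: 32(ω_s−ω_c) = −86(ω_r−ω_c),  ω_r=0, ω_c=1
Stage 1: ω_s = 1 − (86/32)(0−1) = 59/16
  ⇒ ω_s¹/ω_c¹ = 59/16
Stage 2: N_ring = 16 + 2·22 = 60
Stage 2: 16(ω_s−ω_c) = −60(ω_r−ω_c),  ω_r=0, ω_s=1
Stage 2: 16(1−ω_c) = −60(0−ω_c)  ⇒  76ω_c = 16  ⇒  ω_c = 4/19
  ⇒ ω_c²/ω_s² = 4/19
Coupling ω_s² = ω_s¹ ⇒ overall = 59/16 × 4/19 = 59/76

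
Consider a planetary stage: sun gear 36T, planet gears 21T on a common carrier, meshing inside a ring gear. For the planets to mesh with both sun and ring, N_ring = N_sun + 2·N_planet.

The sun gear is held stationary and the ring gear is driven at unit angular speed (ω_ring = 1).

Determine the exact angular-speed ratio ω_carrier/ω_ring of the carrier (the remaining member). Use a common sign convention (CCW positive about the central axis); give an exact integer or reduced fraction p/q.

N_ring = 36 + 2·21 = 78
36(ω_s−ω_c) = −78(ω_r−ω_c),  ω_s=0, ω_r=1
36(0−ω_c) = −78(1−ω_c)  ⇒  114ω_c = 78  ⇒  ω_c = 13/19
ω_c/ω_r = 13/19

13/19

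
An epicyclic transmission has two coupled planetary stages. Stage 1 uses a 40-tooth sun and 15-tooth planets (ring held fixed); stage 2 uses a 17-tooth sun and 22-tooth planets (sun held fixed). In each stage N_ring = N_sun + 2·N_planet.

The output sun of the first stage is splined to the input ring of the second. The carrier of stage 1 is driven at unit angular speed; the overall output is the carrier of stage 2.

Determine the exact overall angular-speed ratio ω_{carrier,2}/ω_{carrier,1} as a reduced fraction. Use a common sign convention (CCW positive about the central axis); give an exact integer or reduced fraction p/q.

671/312

Stage 1: N_ring = 40 + 2·15 = 70
Stage 1: 40(ω_s−ω_c) = −70(ω_r−ω_c),  ω_r=0, ω_c=1
Stage 1: ω_s = 1 − (70/40)(0−1) = 11/4
  ⇒ ω_s¹/ω_c¹ = 11/4
Stage 2: N_ring = 17 + 2·22 = 61
Stage 2: 17(ω_s−ω_c) = −61(ω_r−ω_c),  ω_s=0, ω_r=1
Stage 2: 17(0−ω_c) = −61(1−ω_c)  ⇒  78ω_c = 61  ⇒  ω_c = 61/78
  ⇒ ω_c²/ω_r² = 61/78
Coupling ω_r² = ω_s¹ ⇒ overall = 11/4 × 61/78 = 671/312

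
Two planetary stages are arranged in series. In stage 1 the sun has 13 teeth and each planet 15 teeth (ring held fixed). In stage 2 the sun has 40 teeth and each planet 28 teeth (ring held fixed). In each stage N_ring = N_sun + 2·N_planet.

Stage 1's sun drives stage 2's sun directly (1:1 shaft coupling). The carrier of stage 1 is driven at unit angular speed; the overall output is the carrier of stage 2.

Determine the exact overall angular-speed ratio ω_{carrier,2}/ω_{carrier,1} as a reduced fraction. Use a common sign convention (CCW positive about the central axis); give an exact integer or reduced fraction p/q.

Stage 1: N_ring = 13 + 2·15 = 43
Stage 1: 13(ω_s−ω_c) = −43(ω_r−ω_c),  ω_r=0, ω_c=1
Stage 1: ω_s = 1 − (43/13)(0−1) = 56/13
  ⇒ ω_s¹/ω_c¹ = 56/13
Stage 2: N_ring = 40 + 2·28 = 96
Stage 2: 40(ω_s−ω_c) = −96(ω_r−ω_c),  ω_r=0, ω_s=1
Stage 2: 40(1−ω_c) = −96(0−ω_c)  ⇒  136ω_c = 40  ⇒  ω_c = 5/17
  ⇒ ω_c²/ω_s² = 5/17
Coupling ω_s² = ω_s¹ ⇒ overall = 56/13 × 5/17 = 280/221

280/221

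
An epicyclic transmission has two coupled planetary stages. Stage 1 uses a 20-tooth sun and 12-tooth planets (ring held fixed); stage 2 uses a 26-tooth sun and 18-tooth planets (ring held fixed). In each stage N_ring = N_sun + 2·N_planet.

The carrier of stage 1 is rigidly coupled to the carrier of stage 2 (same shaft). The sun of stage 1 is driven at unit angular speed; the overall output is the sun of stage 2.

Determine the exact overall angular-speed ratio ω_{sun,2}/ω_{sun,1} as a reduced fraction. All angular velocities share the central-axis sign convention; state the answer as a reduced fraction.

Stage 1: N_ring = 20 + 2·12 = 44
Stage 1: 20(ω_s−ω_c) = −44(ω_r−ω_c),  ω_r=0, ω_s=1
Stage 1: 20(1−ω_c) = −44(0−ω_c)  ⇒  64ω_c = 20  ⇒  ω_c = 5/16
  ⇒ ω_c¹/ω_s¹ = 5/16
Stage 2: N_ring = 26 + 2·18 = 62
Stage 2: 26(ω_s−ω_c) = −62(ω_r−ω_c),  ω_r=0, ω_c=1
Stage 2: ω_s = 1 − (62/26)(0−1) = 44/13
  ⇒ ω_s²/ω_c² = 44/13
Coupling ω_c² = ω_c¹ ⇒ overall = 5/16 × 44/13 = 55/52

55/52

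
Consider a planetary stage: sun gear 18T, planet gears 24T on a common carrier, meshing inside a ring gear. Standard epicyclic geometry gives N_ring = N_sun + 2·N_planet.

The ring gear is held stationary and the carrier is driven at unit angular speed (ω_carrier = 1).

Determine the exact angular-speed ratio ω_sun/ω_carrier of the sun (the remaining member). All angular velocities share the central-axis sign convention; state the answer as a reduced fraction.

N_ring = 18 + 2·24 = 66
18(ω_s−ω_c) = −66(ω_r−ω_c),  ω_r=0, ω_c=1
ω_s = 1 − (66/18)(0−1) = 14/3
ω_s/ω_c = 14/3

14/3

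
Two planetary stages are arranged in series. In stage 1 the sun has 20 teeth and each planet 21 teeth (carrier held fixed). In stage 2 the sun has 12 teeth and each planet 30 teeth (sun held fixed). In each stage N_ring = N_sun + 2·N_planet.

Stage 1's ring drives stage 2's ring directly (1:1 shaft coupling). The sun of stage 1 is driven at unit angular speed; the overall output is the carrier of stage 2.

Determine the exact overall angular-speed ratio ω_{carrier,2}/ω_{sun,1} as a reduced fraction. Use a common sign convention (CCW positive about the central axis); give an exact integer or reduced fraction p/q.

Stage 1: N_ring = 20 + 2·21 = 62
Stage 1: 20(ω_s−ω_c) = −62(ω_r−ω_c),  ω_c=0, ω_s=1
Stage 1: ω_r = 0 − (20/62)(1−0) = -10/31
  ⇒ ω_r¹/ω_s¹ = -10/31
Stage 2: N_ring = 12 + 2·30 = 72
Stage 2: 12(ω_s−ω_c) = −72(ω_r−ω_c),  ω_s=0, ω_r=1
Stage 2: 12(0−ω_c) = −72(1−ω_c)  ⇒  84ω_c = 72  ⇒  ω_c = 6/7
  ⇒ ω_c²/ω_r² = 6/7
Coupling ω_r² = ω_r¹ ⇒ overall = -10/31 × 6/7 = -60/217

-60/217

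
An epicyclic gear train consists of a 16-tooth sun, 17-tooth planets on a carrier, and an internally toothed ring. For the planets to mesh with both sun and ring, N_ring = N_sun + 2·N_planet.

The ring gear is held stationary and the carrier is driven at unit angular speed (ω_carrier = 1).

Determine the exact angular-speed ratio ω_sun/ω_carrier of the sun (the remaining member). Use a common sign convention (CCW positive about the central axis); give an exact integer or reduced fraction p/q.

33/8

N_ring = 16 + 2·17 = 50
16(ω_s−ω_c) = −50(ω_r−ω_c),  ω_r=0, ω_c=1
ω_s = 1 − (50/16)(0−1) = 33/8
ω_s/ω_c = 33/8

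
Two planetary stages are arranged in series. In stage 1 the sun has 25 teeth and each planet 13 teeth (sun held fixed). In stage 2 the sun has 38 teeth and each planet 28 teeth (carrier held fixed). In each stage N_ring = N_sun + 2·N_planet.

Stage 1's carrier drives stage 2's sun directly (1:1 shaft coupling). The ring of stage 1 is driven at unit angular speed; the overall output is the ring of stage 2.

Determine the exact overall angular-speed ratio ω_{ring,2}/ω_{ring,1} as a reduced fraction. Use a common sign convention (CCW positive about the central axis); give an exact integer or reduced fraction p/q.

Stage 1: N_ring = 25 + 2·13 = 51
Stage 1: 25(ω_s−ω_c) = −51(ω_r−ω_c),  ω_s=0, ω_r=1
Stage 1: 25(0−ω_c) = −51(1−ω_c)  ⇒  76ω_c = 51  ⇒  ω_c = 51/76
  ⇒ ω_c¹/ω_r¹ = 51/76
Stage 2: N_ring = 38 + 2·28 = 94
Stage 2: 38(ω_s−ω_c) = −94(ω_r−ω_c),  ω_c=0, ω_s=1
Stage 2: ω_r = 0 − (38/94)(1−0) = -19/47
  ⇒ ω_r²/ω_s² = -19/47
Coupling ω_s² = ω_c¹ ⇒ overall = 51/76 × -19/47 = -51/188

-51/188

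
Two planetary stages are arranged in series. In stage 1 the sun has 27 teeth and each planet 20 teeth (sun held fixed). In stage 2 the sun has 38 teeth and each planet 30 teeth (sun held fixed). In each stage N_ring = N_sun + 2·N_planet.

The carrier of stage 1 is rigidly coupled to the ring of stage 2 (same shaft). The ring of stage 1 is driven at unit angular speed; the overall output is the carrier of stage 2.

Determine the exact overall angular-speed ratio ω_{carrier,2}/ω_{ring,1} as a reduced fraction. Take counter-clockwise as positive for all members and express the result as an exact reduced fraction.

3283/6392

Stage 1: N_ring = 27 + 2·20 = 67
Stage 1: 27(ω_s−ω_c) = −67(ω_r−ω_c),  ω_s=0, ω_r=1
Stage 1: 27(0−ω_c) = −67(1−ω_c)  ⇒  94ω_c = 67  ⇒  ω_c = 67/94
  ⇒ ω_c¹/ω_r¹ = 67/94
Stage 2: N_ring = 38 + 2·30 = 98
Stage 2: 38(ω_s−ω_c) = −98(ω_r−ω_c),  ω_s=0, ω_r=1
Stage 2: 38(0−ω_c) = −98(1−ω_c)  ⇒  136ω_c = 98  ⇒  ω_c = 49/68
  ⇒ ω_c²/ω_r² = 49/68
Coupling ω_r² = ω_c¹ ⇒ overall = 67/94 × 49/68 = 3283/6392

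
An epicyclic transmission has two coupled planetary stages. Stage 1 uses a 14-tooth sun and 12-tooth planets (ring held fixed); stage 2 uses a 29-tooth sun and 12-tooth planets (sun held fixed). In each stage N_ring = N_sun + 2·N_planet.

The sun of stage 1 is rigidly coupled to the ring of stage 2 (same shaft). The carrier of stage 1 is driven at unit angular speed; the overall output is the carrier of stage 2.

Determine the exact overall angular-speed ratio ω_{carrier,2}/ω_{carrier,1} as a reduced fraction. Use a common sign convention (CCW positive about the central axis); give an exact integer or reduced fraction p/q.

689/287

Stage 1: N_ring = 14 + 2·12 = 38
Stage 1: 14(ω_s−ω_c) = −38(ω_r−ω_c),  ω_r=0, ω_c=1
Stage 1: ω_s = 1 − (38/14)(0−1) = 26/7
  ⇒ ω_s¹/ω_c¹ = 26/7
Stage 2: N_ring = 29 + 2·12 = 53
Stage 2: 29(ω_s−ω_c) = −53(ω_r−ω_c),  ω_s=0, ω_r=1
Stage 2: 29(0−ω_c) = −53(1−ω_c)  ⇒  82ω_c = 53  ⇒  ω_c = 53/82
  ⇒ ω_c²/ω_r² = 53/82
Coupling ω_r² = ω_s¹ ⇒ overall = 26/7 × 53/82 = 689/287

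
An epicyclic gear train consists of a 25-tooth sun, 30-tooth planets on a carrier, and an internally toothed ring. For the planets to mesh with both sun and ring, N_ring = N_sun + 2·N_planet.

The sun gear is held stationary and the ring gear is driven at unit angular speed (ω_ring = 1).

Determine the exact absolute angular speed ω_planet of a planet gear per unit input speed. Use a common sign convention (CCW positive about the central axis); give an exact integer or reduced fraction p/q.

17/12

N_ring = 25 + 2·30 = 85
25(ω_s−ω_c) = −85(ω_r−ω_c),  ω_s=0, ω_r=1
25(0−ω_c) = −85(1−ω_c)  ⇒  110ω_c = 85  ⇒  ω_c = 17/22
sun–planet: 25·(0−17/22) = −30·(ω_p−ω_c)  ⇒  ω_p−ω_c = −(25/30)·(-17/22) = 85/132
ω_p = 17/22 + 85/132 = 17/12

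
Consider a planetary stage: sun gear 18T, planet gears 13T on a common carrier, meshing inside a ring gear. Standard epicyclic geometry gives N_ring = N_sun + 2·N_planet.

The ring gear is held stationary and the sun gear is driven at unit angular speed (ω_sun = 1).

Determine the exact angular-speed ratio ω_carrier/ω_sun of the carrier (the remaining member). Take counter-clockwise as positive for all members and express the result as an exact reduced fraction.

N_ring = 18 + 2·13 = 44
18(ω_s−ω_c) = −44(ω_r−ω_c),  ω_r=0, ω_s=1
18(1−ω_c) = −44(0−ω_c)  ⇒  62ω_c = 18  ⇒  ω_c = 9/31
ω_c/ω_s = 9/31

9/31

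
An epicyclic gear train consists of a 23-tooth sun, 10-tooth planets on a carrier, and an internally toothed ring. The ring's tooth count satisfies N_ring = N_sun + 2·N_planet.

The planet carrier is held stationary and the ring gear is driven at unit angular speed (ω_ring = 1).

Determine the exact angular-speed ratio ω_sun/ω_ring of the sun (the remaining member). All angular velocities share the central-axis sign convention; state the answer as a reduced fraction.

-43/23

N_ring = 23 + 2·10 = 43
23(ω_s−ω_c) = −43(ω_r−ω_c),  ω_c=0, ω_r=1
ω_s = 0 − (43/23)(1−0) = -43/23
ω_s/ω_r = -43/23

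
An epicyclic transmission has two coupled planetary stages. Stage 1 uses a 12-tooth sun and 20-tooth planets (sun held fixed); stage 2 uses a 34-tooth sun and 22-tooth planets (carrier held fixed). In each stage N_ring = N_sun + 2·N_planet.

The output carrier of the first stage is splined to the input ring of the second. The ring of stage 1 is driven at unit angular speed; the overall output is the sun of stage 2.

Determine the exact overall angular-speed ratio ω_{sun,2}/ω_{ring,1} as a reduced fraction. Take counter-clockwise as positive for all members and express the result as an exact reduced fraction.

Stage 1: N_ring = 12 + 2·20 = 52
Stage 1: 12(ω_s−ω_c) = −52(ω_r−ω_c),  ω_s=0, ω_r=1
Stage 1: 12(0−ω_c) = −52(1−ω_c)  ⇒  64ω_c = 52  ⇒  ω_c = 13/16
  ⇒ ω_c¹/ω_r¹ = 13/16
Stage 2: N_ring = 34 + 2·22 = 78
Stage 2: 34(ω_s−ω_c) = −78(ω_r−ω_c),  ω_c=0, ω_r=1
Stage 2: ω_s = 0 − (78/34)(1−0) = -39/17
  ⇒ ω_s²/ω_r² = -39/17
Coupling ω_r² = ω_c¹ ⇒ overall = 13/16 × -39/17 = -507/272

-507/272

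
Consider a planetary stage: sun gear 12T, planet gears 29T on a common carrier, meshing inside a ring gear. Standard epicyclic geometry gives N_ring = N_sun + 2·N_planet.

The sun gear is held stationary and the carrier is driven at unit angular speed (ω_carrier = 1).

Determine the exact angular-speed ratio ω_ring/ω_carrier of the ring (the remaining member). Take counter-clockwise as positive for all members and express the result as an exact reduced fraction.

N_ring = 12 + 2·29 = 70
12(ω_s−ω_c) = −70(ω_r−ω_c),  ω_s=0, ω_c=1
ω_r = 1 − (12/70)(0−1) = 41/35
ω_r/ω_c = 41/35

41/35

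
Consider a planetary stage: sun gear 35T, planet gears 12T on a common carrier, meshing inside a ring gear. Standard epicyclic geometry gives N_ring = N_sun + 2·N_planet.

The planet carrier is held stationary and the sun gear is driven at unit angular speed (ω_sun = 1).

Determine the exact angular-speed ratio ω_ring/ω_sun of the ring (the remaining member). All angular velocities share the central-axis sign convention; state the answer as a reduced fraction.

N_ring = 35 + 2·12 = 59
35(ω_s−ω_c) = −59(ω_r−ω_c),  ω_c=0, ω_s=1
ω_r = 0 − (35/59)(1−0) = -35/59
ω_r/ω_s = -35/59

-35/59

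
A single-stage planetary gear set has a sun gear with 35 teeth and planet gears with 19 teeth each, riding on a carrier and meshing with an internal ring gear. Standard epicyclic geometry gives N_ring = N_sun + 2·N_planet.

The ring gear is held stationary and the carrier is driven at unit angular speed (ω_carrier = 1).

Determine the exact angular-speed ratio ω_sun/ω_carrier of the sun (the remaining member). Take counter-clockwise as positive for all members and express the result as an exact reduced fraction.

108/35

N_ring = 35 + 2·19 = 73
35(ω_s−ω_c) = −73(ω_r−ω_c),  ω_r=0, ω_c=1
ω_s = 1 − (73/35)(0−1) = 108/35
ω_s/ω_c = 108/35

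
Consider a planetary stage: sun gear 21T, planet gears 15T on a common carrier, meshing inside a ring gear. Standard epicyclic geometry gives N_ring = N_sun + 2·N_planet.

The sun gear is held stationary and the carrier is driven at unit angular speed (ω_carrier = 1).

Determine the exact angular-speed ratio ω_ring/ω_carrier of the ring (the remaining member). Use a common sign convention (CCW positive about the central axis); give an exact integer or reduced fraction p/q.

N_ring = 21 + 2·15 = 51
21(ω_s−ω_c) = −51(ω_r−ω_c),  ω_s=0, ω_c=1
ω_r = 1 − (21/51)(0−1) = 24/17
ω_r/ω_c = 24/17

24/17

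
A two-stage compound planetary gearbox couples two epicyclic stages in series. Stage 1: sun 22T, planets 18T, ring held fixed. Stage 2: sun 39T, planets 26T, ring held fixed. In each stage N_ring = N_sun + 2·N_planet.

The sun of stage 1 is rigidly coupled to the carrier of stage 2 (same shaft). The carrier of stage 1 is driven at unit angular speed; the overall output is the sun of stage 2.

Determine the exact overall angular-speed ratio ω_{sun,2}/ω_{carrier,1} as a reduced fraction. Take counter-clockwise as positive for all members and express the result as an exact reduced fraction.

400/33

Stage 1: N_ring = 22 + 2·18 = 58
Stage 1: 22(ω_s−ω_c) = −58(ω_r−ω_c),  ω_r=0, ω_c=1
Stage 1: ω_s = 1 − (58/22)(0−1) = 40/11
  ⇒ ω_s¹/ω_c¹ = 40/11
Stage 2: N_ring = 39 + 2·26 = 91
Stage 2: 39(ω_s−ω_c) = −91(ω_r−ω_c),  ω_r=0, ω_c=1
Stage 2: ω_s = 1 − (91/39)(0−1) = 10/3
  ⇒ ω_s²/ω_c² = 10/3
Coupling ω_c² = ω_s¹ ⇒ overall = 40/11 × 10/3 = 400/33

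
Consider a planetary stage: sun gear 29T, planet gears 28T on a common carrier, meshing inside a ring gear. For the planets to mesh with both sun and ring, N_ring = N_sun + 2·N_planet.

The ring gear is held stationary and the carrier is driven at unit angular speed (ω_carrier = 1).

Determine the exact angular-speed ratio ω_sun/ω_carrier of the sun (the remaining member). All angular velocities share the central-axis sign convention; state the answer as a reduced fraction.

114/29

N_ring = 29 + 2·28 = 85
29(ω_s−ω_c) = −85(ω_r−ω_c),  ω_r=0, ω_c=1
ω_s = 1 − (85/29)(0−1) = 114/29
ω_s/ω_c = 114/29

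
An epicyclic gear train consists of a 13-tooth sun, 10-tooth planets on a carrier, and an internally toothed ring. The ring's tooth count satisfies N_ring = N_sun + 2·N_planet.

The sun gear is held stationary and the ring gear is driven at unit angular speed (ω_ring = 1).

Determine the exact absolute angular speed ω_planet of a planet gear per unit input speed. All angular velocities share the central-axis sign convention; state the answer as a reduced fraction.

33/20

N_ring = 13 + 2·10 = 33
13(ω_s−ω_c) = −33(ω_r−ω_c),  ω_s=0, ω_r=1
13(0−ω_c) = −33(1−ω_c)  ⇒  46ω_c = 33  ⇒  ω_c = 33/46
sun–planet: 13·(0−33/46) = −10·(ω_p−ω_c)  ⇒  ω_p−ω_c = −(13/10)·(-33/46) = 429/460
ω_p = 33/46 + 429/460 = 33/20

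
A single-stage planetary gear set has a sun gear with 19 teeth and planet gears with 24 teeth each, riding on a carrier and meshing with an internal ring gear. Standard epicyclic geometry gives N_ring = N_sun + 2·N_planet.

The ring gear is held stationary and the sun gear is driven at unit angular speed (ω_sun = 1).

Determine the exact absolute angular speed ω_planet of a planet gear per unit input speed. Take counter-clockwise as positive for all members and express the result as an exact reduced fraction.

N_ring = 19 + 2·24 = 67
19(ω_s−ω_c) = −67(ω_r−ω_c),  ω_r=0, ω_s=1
19(1−ω_c) = −67(0−ω_c)  ⇒  86ω_c = 19  ⇒  ω_c = 19/86
sun–planet: 19·(1−19/86) = −24·(ω_p−ω_c)  ⇒  ω_p−ω_c = −(19/24)·(67/86) = -1273/2064
ω_p = 19/86 − 1273/2064 = -19/48

-19/48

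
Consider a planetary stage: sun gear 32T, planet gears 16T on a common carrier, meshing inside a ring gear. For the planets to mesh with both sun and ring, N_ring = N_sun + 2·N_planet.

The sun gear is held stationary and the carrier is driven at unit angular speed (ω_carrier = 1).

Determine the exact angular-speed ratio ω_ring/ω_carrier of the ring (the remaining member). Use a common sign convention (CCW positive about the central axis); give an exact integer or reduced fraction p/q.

N_ring = 32 + 2·16 = 64
32(ω_s−ω_c) = −64(ω_r−ω_c),  ω_s=0, ω_c=1
ω_r = 1 − (32/64)(0−1) = 3/2
ω_r/ω_c = 3/2

3/2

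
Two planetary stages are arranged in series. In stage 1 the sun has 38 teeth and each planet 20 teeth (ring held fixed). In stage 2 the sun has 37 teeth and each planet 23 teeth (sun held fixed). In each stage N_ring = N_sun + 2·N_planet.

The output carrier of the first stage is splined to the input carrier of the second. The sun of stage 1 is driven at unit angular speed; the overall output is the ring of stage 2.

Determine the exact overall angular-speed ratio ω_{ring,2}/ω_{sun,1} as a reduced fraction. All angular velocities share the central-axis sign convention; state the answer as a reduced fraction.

1140/2407

Stage 1: N_ring = 38 + 2·20 = 78
Stage 1: 38(ω_s−ω_c) = −78(ω_r−ω_c),  ω_r=0, ω_s=1
Stage 1: 38(1−ω_c) = −78(0−ω_c)  ⇒  116ω_c = 38  ⇒  ω_c = 19/58
  ⇒ ω_c¹/ω_s¹ = 19/58
Stage 2: N_ring = 37 + 2·23 = 83
Stage 2: 37(ω_s−ω_c) = −83(ω_r−ω_c),  ω_s=0, ω_c=1
Stage 2: ω_r = 1 − (37/83)(0−1) = 120/83
  ⇒ ω_r²/ω_c² = 120/83
Coupling ω_c² = ω_c¹ ⇒ overall = 19/58 × 120/83 = 1140/2407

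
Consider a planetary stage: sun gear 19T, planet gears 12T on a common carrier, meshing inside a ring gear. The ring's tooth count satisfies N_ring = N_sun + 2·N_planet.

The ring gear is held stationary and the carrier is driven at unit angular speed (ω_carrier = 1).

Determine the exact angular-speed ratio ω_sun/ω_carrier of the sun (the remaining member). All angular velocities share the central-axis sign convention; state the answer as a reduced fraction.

N_ring = 19 + 2·12 = 43
19(ω_s−ω_c) = −43(ω_r−ω_c),  ω_r=0, ω_c=1
ω_s = 1 − (43/19)(0−1) = 62/19
ω_s/ω_c = 62/19

62/19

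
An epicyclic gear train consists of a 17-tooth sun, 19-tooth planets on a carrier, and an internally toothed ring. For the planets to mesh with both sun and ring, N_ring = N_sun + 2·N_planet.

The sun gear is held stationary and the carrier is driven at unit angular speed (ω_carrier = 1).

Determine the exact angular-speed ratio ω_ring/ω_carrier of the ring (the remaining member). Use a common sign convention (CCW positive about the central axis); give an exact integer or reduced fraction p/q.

72/55

N_ring = 17 + 2·19 = 55
17(ω_s−ω_c) = −55(ω_r−ω_c),  ω_s=0, ω_c=1
ω_r = 1 − (17/55)(0−1) = 72/55
ω_r/ω_c = 72/55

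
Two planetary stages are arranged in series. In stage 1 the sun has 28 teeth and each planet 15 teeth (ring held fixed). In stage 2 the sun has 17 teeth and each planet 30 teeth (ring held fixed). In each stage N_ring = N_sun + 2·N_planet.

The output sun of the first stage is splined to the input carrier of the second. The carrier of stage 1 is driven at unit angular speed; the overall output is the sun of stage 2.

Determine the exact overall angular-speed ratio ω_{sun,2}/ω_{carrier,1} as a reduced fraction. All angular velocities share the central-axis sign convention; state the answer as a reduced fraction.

2021/119

Stage 1: N_ring = 28 + 2·15 = 58
Stage 1: 28(ω_s−ω_c) = −58(ω_r−ω_c),  ω_r=0, ω_c=1
Stage 1: ω_s = 1 − (58/28)(0−1) = 43/14
  ⇒ ω_s¹/ω_c¹ = 43/14
Stage 2: N_ring = 17 + 2·30 = 77
Stage 2: 17(ω_s−ω_c) = −77(ω_r−ω_c),  ω_r=0, ω_c=1
Stage 2: ω_s = 1 − (77/17)(0−1) = 94/17
  ⇒ ω_s²/ω_c² = 94/17
Coupling ω_c² = ω_s¹ ⇒ overall = 43/14 × 94/17 = 2021/119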